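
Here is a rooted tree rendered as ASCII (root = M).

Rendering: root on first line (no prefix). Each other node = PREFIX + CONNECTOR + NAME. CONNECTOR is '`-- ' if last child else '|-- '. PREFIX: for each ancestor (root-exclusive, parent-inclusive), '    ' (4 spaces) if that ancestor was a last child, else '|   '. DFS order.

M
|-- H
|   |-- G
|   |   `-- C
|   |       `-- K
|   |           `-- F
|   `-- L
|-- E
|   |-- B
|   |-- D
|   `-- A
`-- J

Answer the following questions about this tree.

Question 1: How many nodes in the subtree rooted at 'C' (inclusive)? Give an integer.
Subtree rooted at C contains: C, F, K
Count = 3

Answer: 3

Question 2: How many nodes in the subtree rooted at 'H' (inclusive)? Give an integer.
Answer: 6

Derivation:
Subtree rooted at H contains: C, F, G, H, K, L
Count = 6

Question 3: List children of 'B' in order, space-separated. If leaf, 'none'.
Node B's children (from adjacency): (leaf)

Answer: none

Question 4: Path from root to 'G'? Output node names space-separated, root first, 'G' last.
Walk down from root: M -> H -> G

Answer: M H G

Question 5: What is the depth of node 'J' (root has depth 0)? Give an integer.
Answer: 1

Derivation:
Path from root to J: M -> J
Depth = number of edges = 1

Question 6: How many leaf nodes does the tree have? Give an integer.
Answer: 6

Derivation:
Leaves (nodes with no children): A, B, D, F, J, L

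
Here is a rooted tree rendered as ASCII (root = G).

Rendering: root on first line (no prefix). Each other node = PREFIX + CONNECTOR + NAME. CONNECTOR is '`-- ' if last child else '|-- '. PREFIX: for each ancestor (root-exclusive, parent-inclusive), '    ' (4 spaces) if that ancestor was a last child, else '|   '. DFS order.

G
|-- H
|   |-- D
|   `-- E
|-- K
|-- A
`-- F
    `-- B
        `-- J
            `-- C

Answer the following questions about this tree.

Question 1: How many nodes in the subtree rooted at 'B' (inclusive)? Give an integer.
Subtree rooted at B contains: B, C, J
Count = 3

Answer: 3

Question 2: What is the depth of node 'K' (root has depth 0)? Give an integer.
Answer: 1

Derivation:
Path from root to K: G -> K
Depth = number of edges = 1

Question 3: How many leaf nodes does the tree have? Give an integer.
Answer: 5

Derivation:
Leaves (nodes with no children): A, C, D, E, K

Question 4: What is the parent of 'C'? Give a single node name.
Answer: J

Derivation:
Scan adjacency: C appears as child of J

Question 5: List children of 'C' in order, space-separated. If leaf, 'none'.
Node C's children (from adjacency): (leaf)

Answer: none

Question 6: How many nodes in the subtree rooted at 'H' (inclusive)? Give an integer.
Answer: 3

Derivation:
Subtree rooted at H contains: D, E, H
Count = 3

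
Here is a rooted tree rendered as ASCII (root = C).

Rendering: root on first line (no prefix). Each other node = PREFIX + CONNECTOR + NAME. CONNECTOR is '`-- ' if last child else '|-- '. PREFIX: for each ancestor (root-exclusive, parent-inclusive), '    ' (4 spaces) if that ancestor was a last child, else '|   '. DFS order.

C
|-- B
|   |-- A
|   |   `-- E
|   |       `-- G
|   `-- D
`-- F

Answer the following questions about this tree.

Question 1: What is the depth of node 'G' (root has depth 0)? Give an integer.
Path from root to G: C -> B -> A -> E -> G
Depth = number of edges = 4

Answer: 4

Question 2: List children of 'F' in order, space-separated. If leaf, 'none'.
Answer: none

Derivation:
Node F's children (from adjacency): (leaf)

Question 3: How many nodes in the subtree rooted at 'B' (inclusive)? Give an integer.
Subtree rooted at B contains: A, B, D, E, G
Count = 5

Answer: 5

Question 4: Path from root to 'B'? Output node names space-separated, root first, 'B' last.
Walk down from root: C -> B

Answer: C B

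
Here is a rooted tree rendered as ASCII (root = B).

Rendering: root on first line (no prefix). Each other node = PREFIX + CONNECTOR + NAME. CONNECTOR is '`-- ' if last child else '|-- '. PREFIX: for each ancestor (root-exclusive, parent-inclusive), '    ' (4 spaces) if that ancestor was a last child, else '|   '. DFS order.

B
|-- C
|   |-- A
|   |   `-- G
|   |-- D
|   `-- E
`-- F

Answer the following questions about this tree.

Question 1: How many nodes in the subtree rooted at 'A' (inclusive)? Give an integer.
Answer: 2

Derivation:
Subtree rooted at A contains: A, G
Count = 2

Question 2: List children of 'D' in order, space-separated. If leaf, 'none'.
Node D's children (from adjacency): (leaf)

Answer: none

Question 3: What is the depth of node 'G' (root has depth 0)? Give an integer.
Path from root to G: B -> C -> A -> G
Depth = number of edges = 3

Answer: 3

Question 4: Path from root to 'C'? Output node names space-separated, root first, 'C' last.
Walk down from root: B -> C

Answer: B C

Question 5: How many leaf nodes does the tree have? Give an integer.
Answer: 4

Derivation:
Leaves (nodes with no children): D, E, F, G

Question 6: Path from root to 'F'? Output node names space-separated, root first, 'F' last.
Walk down from root: B -> F

Answer: B F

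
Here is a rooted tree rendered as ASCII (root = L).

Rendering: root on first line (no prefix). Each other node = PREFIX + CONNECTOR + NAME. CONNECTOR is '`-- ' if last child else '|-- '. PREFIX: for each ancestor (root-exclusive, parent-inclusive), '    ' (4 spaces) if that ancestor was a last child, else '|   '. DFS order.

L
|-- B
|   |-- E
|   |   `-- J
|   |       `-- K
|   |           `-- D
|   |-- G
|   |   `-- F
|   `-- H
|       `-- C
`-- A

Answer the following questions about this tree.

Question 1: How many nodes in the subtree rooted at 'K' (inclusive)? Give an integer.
Answer: 2

Derivation:
Subtree rooted at K contains: D, K
Count = 2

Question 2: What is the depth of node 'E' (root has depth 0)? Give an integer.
Path from root to E: L -> B -> E
Depth = number of edges = 2

Answer: 2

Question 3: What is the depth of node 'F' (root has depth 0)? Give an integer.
Answer: 3

Derivation:
Path from root to F: L -> B -> G -> F
Depth = number of edges = 3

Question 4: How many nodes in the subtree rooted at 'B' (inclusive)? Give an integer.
Answer: 9

Derivation:
Subtree rooted at B contains: B, C, D, E, F, G, H, J, K
Count = 9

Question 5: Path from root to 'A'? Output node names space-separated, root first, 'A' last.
Walk down from root: L -> A

Answer: L A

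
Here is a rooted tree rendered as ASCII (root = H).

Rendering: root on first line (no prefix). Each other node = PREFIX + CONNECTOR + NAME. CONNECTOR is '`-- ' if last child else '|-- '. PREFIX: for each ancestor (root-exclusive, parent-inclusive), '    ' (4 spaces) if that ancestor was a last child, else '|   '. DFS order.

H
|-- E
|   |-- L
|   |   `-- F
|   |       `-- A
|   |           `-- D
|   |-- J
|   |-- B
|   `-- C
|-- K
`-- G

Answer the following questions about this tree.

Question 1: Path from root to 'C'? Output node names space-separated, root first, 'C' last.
Walk down from root: H -> E -> C

Answer: H E C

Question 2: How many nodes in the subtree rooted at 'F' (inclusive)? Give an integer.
Answer: 3

Derivation:
Subtree rooted at F contains: A, D, F
Count = 3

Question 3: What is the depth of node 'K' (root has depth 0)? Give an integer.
Answer: 1

Derivation:
Path from root to K: H -> K
Depth = number of edges = 1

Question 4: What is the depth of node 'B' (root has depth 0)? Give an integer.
Answer: 2

Derivation:
Path from root to B: H -> E -> B
Depth = number of edges = 2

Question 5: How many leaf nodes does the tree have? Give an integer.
Leaves (nodes with no children): B, C, D, G, J, K

Answer: 6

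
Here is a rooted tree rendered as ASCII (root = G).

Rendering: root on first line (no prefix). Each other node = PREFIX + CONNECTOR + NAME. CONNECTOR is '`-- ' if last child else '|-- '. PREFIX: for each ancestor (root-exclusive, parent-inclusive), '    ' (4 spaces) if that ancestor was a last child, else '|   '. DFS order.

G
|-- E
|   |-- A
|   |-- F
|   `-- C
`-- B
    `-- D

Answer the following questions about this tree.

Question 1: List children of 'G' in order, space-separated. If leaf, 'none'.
Answer: E B

Derivation:
Node G's children (from adjacency): E, B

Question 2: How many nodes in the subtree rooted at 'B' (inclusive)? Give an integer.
Subtree rooted at B contains: B, D
Count = 2

Answer: 2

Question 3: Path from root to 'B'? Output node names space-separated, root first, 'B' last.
Walk down from root: G -> B

Answer: G B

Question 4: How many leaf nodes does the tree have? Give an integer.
Leaves (nodes with no children): A, C, D, F

Answer: 4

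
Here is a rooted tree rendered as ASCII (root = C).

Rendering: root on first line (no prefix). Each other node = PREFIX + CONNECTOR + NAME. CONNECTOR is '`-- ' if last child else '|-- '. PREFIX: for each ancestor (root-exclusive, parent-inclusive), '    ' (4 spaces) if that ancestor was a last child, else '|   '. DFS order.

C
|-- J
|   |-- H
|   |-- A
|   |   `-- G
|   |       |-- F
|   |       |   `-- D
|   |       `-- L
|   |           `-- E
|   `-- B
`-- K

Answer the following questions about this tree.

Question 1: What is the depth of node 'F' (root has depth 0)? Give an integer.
Path from root to F: C -> J -> A -> G -> F
Depth = number of edges = 4

Answer: 4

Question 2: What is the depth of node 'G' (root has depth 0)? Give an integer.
Path from root to G: C -> J -> A -> G
Depth = number of edges = 3

Answer: 3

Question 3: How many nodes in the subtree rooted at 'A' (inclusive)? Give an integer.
Answer: 6

Derivation:
Subtree rooted at A contains: A, D, E, F, G, L
Count = 6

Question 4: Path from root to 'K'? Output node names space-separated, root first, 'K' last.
Answer: C K

Derivation:
Walk down from root: C -> K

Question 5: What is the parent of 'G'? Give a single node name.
Scan adjacency: G appears as child of A

Answer: A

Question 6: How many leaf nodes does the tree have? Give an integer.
Answer: 5

Derivation:
Leaves (nodes with no children): B, D, E, H, K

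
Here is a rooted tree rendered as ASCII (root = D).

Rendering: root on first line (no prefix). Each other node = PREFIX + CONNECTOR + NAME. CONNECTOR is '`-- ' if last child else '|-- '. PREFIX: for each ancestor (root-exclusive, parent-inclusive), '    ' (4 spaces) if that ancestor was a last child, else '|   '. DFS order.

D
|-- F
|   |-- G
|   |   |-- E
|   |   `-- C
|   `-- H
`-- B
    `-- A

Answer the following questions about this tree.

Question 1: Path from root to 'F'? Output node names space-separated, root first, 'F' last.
Walk down from root: D -> F

Answer: D F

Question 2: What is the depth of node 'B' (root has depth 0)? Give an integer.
Answer: 1

Derivation:
Path from root to B: D -> B
Depth = number of edges = 1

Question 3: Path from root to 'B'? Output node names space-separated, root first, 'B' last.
Answer: D B

Derivation:
Walk down from root: D -> B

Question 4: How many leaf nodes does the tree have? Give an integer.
Answer: 4

Derivation:
Leaves (nodes with no children): A, C, E, H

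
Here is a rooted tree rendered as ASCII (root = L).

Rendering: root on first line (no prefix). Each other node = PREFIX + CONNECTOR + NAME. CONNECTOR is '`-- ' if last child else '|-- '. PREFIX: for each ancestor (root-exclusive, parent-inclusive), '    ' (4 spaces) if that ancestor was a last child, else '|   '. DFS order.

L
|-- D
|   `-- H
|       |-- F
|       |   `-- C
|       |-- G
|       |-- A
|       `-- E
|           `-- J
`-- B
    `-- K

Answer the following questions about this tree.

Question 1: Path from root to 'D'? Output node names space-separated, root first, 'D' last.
Answer: L D

Derivation:
Walk down from root: L -> D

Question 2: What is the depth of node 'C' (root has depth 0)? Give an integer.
Path from root to C: L -> D -> H -> F -> C
Depth = number of edges = 4

Answer: 4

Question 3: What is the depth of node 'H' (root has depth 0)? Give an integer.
Answer: 2

Derivation:
Path from root to H: L -> D -> H
Depth = number of edges = 2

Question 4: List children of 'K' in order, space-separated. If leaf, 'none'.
Answer: none

Derivation:
Node K's children (from adjacency): (leaf)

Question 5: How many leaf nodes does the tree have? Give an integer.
Leaves (nodes with no children): A, C, G, J, K

Answer: 5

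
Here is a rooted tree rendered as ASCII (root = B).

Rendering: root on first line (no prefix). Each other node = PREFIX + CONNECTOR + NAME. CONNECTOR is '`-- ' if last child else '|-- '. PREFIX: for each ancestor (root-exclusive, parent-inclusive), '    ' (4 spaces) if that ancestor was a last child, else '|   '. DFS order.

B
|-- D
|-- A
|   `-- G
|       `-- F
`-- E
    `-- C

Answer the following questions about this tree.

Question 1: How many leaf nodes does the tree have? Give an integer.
Answer: 3

Derivation:
Leaves (nodes with no children): C, D, F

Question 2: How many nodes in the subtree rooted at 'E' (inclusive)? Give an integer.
Answer: 2

Derivation:
Subtree rooted at E contains: C, E
Count = 2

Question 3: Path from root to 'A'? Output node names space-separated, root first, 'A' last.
Walk down from root: B -> A

Answer: B A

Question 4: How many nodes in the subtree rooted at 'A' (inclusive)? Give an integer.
Answer: 3

Derivation:
Subtree rooted at A contains: A, F, G
Count = 3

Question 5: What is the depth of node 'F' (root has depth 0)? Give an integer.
Answer: 3

Derivation:
Path from root to F: B -> A -> G -> F
Depth = number of edges = 3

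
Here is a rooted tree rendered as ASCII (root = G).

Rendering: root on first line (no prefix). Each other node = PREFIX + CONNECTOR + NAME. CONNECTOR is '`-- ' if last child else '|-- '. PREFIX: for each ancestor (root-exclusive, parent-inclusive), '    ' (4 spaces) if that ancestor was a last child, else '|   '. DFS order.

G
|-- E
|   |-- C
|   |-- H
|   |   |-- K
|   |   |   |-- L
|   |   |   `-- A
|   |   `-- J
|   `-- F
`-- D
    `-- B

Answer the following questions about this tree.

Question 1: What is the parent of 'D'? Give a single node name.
Scan adjacency: D appears as child of G

Answer: G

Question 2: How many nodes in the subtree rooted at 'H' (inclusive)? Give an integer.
Answer: 5

Derivation:
Subtree rooted at H contains: A, H, J, K, L
Count = 5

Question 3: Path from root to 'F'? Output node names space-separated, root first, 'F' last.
Walk down from root: G -> E -> F

Answer: G E F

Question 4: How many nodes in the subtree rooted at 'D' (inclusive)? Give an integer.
Subtree rooted at D contains: B, D
Count = 2

Answer: 2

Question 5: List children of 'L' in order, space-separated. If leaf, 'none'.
Node L's children (from adjacency): (leaf)

Answer: none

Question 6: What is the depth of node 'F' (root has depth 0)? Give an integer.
Path from root to F: G -> E -> F
Depth = number of edges = 2

Answer: 2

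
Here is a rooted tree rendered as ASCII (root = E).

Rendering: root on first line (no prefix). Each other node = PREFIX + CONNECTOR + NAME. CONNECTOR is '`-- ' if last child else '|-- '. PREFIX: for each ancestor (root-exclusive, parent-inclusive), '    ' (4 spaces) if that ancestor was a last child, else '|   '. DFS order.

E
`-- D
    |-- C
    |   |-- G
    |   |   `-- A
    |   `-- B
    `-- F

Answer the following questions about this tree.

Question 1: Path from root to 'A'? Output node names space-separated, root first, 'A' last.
Answer: E D C G A

Derivation:
Walk down from root: E -> D -> C -> G -> A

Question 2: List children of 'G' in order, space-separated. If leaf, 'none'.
Answer: A

Derivation:
Node G's children (from adjacency): A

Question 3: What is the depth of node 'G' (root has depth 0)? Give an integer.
Path from root to G: E -> D -> C -> G
Depth = number of edges = 3

Answer: 3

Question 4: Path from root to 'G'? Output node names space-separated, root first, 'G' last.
Walk down from root: E -> D -> C -> G

Answer: E D C G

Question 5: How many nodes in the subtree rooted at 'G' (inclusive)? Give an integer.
Subtree rooted at G contains: A, G
Count = 2

Answer: 2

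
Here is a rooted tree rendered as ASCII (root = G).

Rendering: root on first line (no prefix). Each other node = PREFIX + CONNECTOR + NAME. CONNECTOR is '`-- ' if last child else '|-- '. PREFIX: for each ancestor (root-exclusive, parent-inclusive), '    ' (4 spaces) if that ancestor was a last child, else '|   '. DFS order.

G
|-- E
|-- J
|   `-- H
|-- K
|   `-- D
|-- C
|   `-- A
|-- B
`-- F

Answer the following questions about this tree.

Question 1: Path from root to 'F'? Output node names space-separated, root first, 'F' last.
Answer: G F

Derivation:
Walk down from root: G -> F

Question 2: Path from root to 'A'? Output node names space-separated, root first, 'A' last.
Walk down from root: G -> C -> A

Answer: G C A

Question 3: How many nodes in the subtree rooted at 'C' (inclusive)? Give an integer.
Answer: 2

Derivation:
Subtree rooted at C contains: A, C
Count = 2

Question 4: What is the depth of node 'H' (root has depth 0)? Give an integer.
Path from root to H: G -> J -> H
Depth = number of edges = 2

Answer: 2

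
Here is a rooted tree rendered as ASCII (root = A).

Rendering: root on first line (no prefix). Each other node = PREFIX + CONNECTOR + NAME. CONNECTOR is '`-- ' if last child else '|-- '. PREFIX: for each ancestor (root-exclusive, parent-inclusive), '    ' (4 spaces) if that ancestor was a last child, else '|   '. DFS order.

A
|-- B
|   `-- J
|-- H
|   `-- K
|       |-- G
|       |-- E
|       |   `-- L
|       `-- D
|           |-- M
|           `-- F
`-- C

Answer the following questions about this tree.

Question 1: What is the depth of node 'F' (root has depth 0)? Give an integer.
Answer: 4

Derivation:
Path from root to F: A -> H -> K -> D -> F
Depth = number of edges = 4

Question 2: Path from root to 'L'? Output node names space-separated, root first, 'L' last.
Walk down from root: A -> H -> K -> E -> L

Answer: A H K E L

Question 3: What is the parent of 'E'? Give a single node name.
Answer: K

Derivation:
Scan adjacency: E appears as child of K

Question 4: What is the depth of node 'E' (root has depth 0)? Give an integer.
Path from root to E: A -> H -> K -> E
Depth = number of edges = 3

Answer: 3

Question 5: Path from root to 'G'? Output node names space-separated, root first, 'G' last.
Walk down from root: A -> H -> K -> G

Answer: A H K G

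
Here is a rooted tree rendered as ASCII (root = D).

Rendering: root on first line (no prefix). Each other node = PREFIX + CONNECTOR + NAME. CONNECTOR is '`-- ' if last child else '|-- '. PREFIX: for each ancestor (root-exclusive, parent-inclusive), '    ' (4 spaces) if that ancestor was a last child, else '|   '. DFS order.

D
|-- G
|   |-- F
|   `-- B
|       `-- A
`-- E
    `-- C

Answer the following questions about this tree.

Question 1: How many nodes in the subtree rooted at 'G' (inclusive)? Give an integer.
Subtree rooted at G contains: A, B, F, G
Count = 4

Answer: 4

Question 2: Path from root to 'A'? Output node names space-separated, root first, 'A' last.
Walk down from root: D -> G -> B -> A

Answer: D G B A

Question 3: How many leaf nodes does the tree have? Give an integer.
Answer: 3

Derivation:
Leaves (nodes with no children): A, C, F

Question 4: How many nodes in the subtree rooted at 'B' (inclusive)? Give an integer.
Answer: 2

Derivation:
Subtree rooted at B contains: A, B
Count = 2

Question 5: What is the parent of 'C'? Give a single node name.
Scan adjacency: C appears as child of E

Answer: E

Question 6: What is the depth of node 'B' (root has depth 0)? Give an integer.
Path from root to B: D -> G -> B
Depth = number of edges = 2

Answer: 2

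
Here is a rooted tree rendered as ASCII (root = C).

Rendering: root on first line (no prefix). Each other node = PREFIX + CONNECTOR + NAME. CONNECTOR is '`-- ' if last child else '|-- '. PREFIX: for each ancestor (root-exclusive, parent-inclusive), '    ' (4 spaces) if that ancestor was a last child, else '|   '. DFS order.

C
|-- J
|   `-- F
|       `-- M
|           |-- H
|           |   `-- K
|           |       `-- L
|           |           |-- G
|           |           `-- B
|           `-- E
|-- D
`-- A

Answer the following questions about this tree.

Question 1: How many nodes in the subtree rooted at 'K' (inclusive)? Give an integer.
Answer: 4

Derivation:
Subtree rooted at K contains: B, G, K, L
Count = 4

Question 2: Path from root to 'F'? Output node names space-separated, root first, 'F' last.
Walk down from root: C -> J -> F

Answer: C J F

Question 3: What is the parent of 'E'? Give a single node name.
Answer: M

Derivation:
Scan adjacency: E appears as child of M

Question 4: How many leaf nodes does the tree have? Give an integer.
Leaves (nodes with no children): A, B, D, E, G

Answer: 5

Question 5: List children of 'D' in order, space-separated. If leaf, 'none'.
Answer: none

Derivation:
Node D's children (from adjacency): (leaf)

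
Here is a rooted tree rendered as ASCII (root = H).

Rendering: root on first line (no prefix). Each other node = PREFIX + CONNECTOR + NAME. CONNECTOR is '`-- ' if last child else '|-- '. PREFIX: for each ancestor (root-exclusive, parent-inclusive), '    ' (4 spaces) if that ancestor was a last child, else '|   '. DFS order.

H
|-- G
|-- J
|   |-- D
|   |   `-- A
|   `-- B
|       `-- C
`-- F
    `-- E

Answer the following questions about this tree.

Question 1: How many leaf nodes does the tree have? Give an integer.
Answer: 4

Derivation:
Leaves (nodes with no children): A, C, E, G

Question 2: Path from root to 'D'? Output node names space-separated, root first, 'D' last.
Walk down from root: H -> J -> D

Answer: H J D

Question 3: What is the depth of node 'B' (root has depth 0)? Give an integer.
Answer: 2

Derivation:
Path from root to B: H -> J -> B
Depth = number of edges = 2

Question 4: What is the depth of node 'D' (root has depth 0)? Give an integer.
Path from root to D: H -> J -> D
Depth = number of edges = 2

Answer: 2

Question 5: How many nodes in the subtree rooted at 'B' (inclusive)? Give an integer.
Answer: 2

Derivation:
Subtree rooted at B contains: B, C
Count = 2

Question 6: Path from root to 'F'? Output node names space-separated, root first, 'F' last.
Walk down from root: H -> F

Answer: H F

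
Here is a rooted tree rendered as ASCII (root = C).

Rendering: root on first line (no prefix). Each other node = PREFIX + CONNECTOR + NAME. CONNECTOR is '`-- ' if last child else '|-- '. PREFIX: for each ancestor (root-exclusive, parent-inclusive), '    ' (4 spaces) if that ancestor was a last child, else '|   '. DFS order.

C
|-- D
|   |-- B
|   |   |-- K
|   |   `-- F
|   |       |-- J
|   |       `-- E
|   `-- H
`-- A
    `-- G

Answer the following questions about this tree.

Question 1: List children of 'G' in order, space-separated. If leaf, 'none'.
Answer: none

Derivation:
Node G's children (from adjacency): (leaf)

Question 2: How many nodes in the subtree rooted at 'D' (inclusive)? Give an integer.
Answer: 7

Derivation:
Subtree rooted at D contains: B, D, E, F, H, J, K
Count = 7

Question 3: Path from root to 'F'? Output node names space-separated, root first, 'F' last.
Answer: C D B F

Derivation:
Walk down from root: C -> D -> B -> F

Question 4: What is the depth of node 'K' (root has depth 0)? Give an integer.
Answer: 3

Derivation:
Path from root to K: C -> D -> B -> K
Depth = number of edges = 3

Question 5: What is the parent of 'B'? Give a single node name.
Scan adjacency: B appears as child of D

Answer: D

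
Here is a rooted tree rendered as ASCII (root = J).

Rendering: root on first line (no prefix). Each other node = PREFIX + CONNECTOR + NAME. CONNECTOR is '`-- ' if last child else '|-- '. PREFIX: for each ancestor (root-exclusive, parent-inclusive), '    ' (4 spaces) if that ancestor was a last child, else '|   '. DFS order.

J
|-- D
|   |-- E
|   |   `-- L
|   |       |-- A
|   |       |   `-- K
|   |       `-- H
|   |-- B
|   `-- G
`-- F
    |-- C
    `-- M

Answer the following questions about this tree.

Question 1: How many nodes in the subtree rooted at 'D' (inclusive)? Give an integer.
Answer: 8

Derivation:
Subtree rooted at D contains: A, B, D, E, G, H, K, L
Count = 8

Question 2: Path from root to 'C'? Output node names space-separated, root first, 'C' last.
Walk down from root: J -> F -> C

Answer: J F C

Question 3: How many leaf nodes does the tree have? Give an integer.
Leaves (nodes with no children): B, C, G, H, K, M

Answer: 6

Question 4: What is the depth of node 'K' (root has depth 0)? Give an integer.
Answer: 5

Derivation:
Path from root to K: J -> D -> E -> L -> A -> K
Depth = number of edges = 5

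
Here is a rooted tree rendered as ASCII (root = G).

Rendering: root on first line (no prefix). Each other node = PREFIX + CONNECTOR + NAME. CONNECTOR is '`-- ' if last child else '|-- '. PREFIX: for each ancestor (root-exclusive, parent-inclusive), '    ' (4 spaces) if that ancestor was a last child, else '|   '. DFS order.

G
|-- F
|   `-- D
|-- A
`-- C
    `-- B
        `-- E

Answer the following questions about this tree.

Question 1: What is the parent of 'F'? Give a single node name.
Scan adjacency: F appears as child of G

Answer: G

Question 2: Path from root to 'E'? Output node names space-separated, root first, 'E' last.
Walk down from root: G -> C -> B -> E

Answer: G C B E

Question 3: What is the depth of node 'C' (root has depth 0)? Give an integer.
Path from root to C: G -> C
Depth = number of edges = 1

Answer: 1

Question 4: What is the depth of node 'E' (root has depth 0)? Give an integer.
Answer: 3

Derivation:
Path from root to E: G -> C -> B -> E
Depth = number of edges = 3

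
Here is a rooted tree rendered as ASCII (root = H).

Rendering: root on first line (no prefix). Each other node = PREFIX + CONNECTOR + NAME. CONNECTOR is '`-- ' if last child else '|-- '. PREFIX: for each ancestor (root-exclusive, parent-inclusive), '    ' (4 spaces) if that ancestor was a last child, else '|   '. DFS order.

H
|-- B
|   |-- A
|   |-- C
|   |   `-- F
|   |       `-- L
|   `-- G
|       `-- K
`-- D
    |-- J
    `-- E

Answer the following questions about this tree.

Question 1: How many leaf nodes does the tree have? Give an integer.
Leaves (nodes with no children): A, E, J, K, L

Answer: 5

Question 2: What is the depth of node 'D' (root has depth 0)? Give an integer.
Answer: 1

Derivation:
Path from root to D: H -> D
Depth = number of edges = 1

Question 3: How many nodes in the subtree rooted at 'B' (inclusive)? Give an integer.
Answer: 7

Derivation:
Subtree rooted at B contains: A, B, C, F, G, K, L
Count = 7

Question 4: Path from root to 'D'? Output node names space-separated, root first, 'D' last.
Answer: H D

Derivation:
Walk down from root: H -> D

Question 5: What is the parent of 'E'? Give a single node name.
Answer: D

Derivation:
Scan adjacency: E appears as child of D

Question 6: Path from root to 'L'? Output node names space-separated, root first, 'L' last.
Answer: H B C F L

Derivation:
Walk down from root: H -> B -> C -> F -> L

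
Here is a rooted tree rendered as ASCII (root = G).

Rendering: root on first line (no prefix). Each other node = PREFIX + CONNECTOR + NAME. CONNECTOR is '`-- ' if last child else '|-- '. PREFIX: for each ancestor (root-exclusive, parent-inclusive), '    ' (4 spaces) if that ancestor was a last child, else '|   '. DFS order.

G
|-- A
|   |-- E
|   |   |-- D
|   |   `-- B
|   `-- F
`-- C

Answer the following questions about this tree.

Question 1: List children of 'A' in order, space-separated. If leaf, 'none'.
Answer: E F

Derivation:
Node A's children (from adjacency): E, F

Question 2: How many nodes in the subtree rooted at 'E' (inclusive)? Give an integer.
Subtree rooted at E contains: B, D, E
Count = 3

Answer: 3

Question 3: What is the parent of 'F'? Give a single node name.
Answer: A

Derivation:
Scan adjacency: F appears as child of A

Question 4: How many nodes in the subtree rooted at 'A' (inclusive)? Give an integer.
Subtree rooted at A contains: A, B, D, E, F
Count = 5

Answer: 5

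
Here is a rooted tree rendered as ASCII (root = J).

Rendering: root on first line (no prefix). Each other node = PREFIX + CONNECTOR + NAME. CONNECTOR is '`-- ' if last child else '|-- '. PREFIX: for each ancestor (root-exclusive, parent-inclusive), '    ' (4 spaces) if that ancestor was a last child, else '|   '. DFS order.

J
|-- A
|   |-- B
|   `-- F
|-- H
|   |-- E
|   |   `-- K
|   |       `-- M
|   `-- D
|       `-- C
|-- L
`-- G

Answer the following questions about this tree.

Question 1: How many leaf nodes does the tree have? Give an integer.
Leaves (nodes with no children): B, C, F, G, L, M

Answer: 6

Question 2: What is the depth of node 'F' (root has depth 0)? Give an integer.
Path from root to F: J -> A -> F
Depth = number of edges = 2

Answer: 2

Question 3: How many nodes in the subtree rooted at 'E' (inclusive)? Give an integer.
Subtree rooted at E contains: E, K, M
Count = 3

Answer: 3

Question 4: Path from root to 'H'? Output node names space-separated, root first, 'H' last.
Walk down from root: J -> H

Answer: J H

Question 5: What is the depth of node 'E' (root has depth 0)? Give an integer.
Path from root to E: J -> H -> E
Depth = number of edges = 2

Answer: 2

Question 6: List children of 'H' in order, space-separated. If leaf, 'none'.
Node H's children (from adjacency): E, D

Answer: E D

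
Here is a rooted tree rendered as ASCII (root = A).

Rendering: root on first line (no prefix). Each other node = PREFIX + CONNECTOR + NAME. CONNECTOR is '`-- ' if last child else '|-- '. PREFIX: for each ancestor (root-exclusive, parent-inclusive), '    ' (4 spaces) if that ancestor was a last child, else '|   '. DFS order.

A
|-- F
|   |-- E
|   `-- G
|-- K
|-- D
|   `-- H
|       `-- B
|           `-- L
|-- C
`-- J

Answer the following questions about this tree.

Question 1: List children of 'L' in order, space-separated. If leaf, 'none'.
Answer: none

Derivation:
Node L's children (from adjacency): (leaf)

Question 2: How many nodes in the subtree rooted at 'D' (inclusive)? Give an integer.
Subtree rooted at D contains: B, D, H, L
Count = 4

Answer: 4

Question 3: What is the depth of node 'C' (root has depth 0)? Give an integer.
Answer: 1

Derivation:
Path from root to C: A -> C
Depth = number of edges = 1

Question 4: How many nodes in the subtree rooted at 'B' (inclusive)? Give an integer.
Subtree rooted at B contains: B, L
Count = 2

Answer: 2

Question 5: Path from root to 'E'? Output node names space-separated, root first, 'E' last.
Walk down from root: A -> F -> E

Answer: A F E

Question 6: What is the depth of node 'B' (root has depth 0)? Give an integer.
Answer: 3

Derivation:
Path from root to B: A -> D -> H -> B
Depth = number of edges = 3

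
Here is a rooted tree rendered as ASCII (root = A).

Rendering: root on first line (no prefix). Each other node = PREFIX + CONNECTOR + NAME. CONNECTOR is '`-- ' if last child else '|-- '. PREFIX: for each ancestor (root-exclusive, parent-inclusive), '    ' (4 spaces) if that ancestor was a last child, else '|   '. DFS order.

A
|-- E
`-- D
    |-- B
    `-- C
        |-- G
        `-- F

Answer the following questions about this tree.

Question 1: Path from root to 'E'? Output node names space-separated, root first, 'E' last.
Answer: A E

Derivation:
Walk down from root: A -> E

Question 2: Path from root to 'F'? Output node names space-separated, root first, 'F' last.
Walk down from root: A -> D -> C -> F

Answer: A D C F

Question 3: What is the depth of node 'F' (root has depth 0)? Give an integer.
Path from root to F: A -> D -> C -> F
Depth = number of edges = 3

Answer: 3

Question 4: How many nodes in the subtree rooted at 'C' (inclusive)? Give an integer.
Subtree rooted at C contains: C, F, G
Count = 3

Answer: 3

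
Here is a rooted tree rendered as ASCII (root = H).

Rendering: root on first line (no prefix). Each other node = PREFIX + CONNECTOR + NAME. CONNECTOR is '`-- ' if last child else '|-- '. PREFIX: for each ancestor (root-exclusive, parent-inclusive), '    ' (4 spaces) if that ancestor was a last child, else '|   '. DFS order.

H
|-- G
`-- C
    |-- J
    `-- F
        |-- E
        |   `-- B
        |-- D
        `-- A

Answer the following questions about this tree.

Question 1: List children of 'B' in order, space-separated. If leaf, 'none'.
Answer: none

Derivation:
Node B's children (from adjacency): (leaf)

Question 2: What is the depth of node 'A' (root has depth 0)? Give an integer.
Answer: 3

Derivation:
Path from root to A: H -> C -> F -> A
Depth = number of edges = 3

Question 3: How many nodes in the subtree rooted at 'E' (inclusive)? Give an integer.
Subtree rooted at E contains: B, E
Count = 2

Answer: 2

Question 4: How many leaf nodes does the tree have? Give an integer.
Answer: 5

Derivation:
Leaves (nodes with no children): A, B, D, G, J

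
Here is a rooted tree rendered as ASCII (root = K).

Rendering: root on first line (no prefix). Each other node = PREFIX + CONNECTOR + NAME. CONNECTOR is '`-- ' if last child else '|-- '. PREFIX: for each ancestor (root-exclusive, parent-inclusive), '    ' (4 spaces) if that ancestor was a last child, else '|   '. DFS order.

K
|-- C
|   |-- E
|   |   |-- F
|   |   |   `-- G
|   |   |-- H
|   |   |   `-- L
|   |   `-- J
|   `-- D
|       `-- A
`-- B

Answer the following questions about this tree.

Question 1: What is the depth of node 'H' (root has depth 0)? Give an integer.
Path from root to H: K -> C -> E -> H
Depth = number of edges = 3

Answer: 3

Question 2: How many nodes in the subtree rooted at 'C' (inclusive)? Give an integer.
Answer: 9

Derivation:
Subtree rooted at C contains: A, C, D, E, F, G, H, J, L
Count = 9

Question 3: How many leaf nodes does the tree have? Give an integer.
Answer: 5

Derivation:
Leaves (nodes with no children): A, B, G, J, L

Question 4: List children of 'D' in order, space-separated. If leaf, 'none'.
Node D's children (from adjacency): A

Answer: A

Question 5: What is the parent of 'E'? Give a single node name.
Scan adjacency: E appears as child of C

Answer: C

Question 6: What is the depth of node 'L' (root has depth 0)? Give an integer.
Path from root to L: K -> C -> E -> H -> L
Depth = number of edges = 4

Answer: 4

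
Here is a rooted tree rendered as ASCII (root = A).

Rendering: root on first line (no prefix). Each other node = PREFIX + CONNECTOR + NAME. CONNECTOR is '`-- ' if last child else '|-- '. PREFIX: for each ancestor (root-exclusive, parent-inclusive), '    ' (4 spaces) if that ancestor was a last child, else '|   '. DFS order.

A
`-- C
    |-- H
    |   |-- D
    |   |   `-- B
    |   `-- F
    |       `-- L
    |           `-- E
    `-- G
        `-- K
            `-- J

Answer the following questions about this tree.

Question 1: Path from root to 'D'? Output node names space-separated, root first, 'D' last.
Answer: A C H D

Derivation:
Walk down from root: A -> C -> H -> D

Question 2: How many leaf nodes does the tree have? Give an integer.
Answer: 3

Derivation:
Leaves (nodes with no children): B, E, J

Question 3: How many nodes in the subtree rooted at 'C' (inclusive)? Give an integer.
Subtree rooted at C contains: B, C, D, E, F, G, H, J, K, L
Count = 10

Answer: 10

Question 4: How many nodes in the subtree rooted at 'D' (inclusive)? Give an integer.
Subtree rooted at D contains: B, D
Count = 2

Answer: 2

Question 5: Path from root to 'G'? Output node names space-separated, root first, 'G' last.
Walk down from root: A -> C -> G

Answer: A C G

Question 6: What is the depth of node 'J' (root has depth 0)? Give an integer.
Answer: 4

Derivation:
Path from root to J: A -> C -> G -> K -> J
Depth = number of edges = 4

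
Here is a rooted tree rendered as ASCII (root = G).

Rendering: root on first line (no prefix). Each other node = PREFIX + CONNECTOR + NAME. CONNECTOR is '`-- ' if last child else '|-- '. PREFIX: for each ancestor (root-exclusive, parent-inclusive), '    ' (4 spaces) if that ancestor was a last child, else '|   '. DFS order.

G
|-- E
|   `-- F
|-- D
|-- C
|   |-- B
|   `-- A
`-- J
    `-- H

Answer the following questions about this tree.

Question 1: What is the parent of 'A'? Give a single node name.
Scan adjacency: A appears as child of C

Answer: C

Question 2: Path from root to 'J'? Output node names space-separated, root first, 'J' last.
Walk down from root: G -> J

Answer: G J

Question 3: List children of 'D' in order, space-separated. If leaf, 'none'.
Answer: none

Derivation:
Node D's children (from adjacency): (leaf)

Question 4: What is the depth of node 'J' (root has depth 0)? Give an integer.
Path from root to J: G -> J
Depth = number of edges = 1

Answer: 1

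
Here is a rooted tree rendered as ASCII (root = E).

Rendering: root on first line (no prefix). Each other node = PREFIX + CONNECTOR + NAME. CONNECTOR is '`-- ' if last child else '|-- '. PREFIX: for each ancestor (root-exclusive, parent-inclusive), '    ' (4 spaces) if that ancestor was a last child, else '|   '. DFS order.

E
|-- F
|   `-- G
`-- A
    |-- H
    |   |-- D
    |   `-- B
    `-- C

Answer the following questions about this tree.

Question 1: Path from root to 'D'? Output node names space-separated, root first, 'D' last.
Walk down from root: E -> A -> H -> D

Answer: E A H D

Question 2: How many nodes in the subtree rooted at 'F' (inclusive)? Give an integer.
Subtree rooted at F contains: F, G
Count = 2

Answer: 2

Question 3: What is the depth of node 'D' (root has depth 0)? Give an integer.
Answer: 3

Derivation:
Path from root to D: E -> A -> H -> D
Depth = number of edges = 3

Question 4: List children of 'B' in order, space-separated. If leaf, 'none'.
Node B's children (from adjacency): (leaf)

Answer: none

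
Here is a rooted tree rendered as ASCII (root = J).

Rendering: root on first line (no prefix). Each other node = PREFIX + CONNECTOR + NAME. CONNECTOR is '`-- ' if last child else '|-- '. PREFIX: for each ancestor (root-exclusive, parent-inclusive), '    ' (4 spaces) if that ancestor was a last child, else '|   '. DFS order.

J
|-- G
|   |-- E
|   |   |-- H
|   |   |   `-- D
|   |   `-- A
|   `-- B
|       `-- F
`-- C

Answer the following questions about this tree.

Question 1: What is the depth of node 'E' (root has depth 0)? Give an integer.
Answer: 2

Derivation:
Path from root to E: J -> G -> E
Depth = number of edges = 2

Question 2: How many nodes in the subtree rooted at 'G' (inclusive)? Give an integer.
Subtree rooted at G contains: A, B, D, E, F, G, H
Count = 7

Answer: 7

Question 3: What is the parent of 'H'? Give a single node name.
Answer: E

Derivation:
Scan adjacency: H appears as child of E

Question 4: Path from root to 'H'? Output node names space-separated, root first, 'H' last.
Walk down from root: J -> G -> E -> H

Answer: J G E H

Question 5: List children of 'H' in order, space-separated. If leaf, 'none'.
Answer: D

Derivation:
Node H's children (from adjacency): D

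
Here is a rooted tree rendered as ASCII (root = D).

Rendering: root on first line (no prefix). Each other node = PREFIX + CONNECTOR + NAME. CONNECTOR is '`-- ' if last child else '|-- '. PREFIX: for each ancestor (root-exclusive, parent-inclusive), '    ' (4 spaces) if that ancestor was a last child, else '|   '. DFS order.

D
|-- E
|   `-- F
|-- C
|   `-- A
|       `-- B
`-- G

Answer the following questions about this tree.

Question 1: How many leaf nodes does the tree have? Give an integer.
Answer: 3

Derivation:
Leaves (nodes with no children): B, F, G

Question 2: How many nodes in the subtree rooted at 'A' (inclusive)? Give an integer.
Answer: 2

Derivation:
Subtree rooted at A contains: A, B
Count = 2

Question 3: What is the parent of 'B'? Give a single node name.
Scan adjacency: B appears as child of A

Answer: A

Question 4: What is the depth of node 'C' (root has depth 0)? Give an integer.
Path from root to C: D -> C
Depth = number of edges = 1

Answer: 1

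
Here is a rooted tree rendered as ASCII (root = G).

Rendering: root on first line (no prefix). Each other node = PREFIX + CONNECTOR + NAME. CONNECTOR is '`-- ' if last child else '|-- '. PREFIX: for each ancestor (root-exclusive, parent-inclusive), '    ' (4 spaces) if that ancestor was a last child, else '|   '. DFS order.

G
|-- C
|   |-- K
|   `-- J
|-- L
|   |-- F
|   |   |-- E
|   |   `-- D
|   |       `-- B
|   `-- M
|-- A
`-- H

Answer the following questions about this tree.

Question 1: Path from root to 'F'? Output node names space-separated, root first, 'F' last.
Answer: G L F

Derivation:
Walk down from root: G -> L -> F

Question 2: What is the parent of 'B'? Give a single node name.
Scan adjacency: B appears as child of D

Answer: D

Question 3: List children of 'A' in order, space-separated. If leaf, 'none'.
Node A's children (from adjacency): (leaf)

Answer: none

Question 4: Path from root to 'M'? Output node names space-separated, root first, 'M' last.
Walk down from root: G -> L -> M

Answer: G L M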